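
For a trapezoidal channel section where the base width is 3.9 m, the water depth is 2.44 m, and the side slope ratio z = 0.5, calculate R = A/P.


For a trapezoidal section with side slope z:
A = (b + z*y)*y = (3.9 + 0.5*2.44)*2.44 = 12.493 m^2.
P = b + 2*y*sqrt(1 + z^2) = 3.9 + 2*2.44*sqrt(1 + 0.5^2) = 9.356 m.
R = A/P = 12.493 / 9.356 = 1.3353 m.

1.3353


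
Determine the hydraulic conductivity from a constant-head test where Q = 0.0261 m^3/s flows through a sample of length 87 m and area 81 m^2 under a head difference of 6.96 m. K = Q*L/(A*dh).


From K = Q*L / (A*dh):
Numerator: Q*L = 0.0261 * 87 = 2.2707.
Denominator: A*dh = 81 * 6.96 = 563.76.
K = 2.2707 / 563.76 = 0.004028 m/s.

0.004028


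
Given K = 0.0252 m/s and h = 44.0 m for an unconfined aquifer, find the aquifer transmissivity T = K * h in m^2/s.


Transmissivity is defined as T = K * h.
T = 0.0252 * 44.0
  = 1.1088 m^2/s.

1.1088


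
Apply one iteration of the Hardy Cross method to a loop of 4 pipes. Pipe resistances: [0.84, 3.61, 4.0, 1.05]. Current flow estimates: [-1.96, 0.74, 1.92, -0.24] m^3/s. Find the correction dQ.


Numerator terms (r*Q*|Q|): 0.84*-1.96*|-1.96| = -3.2269; 3.61*0.74*|0.74| = 1.9768; 4.0*1.92*|1.92| = 14.7456; 1.05*-0.24*|-0.24| = -0.0605.
Sum of numerator = 13.435.
Denominator terms (r*|Q|): 0.84*|-1.96| = 1.6464; 3.61*|0.74| = 2.6714; 4.0*|1.92| = 7.68; 1.05*|-0.24| = 0.252.
2 * sum of denominator = 2 * 12.2498 = 24.4996.
dQ = -13.435 / 24.4996 = -0.5484 m^3/s.

-0.5484


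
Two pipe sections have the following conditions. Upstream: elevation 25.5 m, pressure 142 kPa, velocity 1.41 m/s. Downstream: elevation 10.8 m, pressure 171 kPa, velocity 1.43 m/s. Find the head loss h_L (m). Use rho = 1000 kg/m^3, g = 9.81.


Total head at each section: H = z + p/(rho*g) + V^2/(2g).
H1 = 25.5 + 142*1000/(1000*9.81) + 1.41^2/(2*9.81)
   = 25.5 + 14.475 + 0.1013
   = 40.076 m.
H2 = 10.8 + 171*1000/(1000*9.81) + 1.43^2/(2*9.81)
   = 10.8 + 17.431 + 0.1042
   = 28.335 m.
h_L = H1 - H2 = 40.076 - 28.335 = 11.741 m.

11.741


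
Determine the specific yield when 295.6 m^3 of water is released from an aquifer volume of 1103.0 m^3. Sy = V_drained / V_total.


Specific yield Sy = Volume drained / Total volume.
Sy = 295.6 / 1103.0
   = 0.268.

0.268


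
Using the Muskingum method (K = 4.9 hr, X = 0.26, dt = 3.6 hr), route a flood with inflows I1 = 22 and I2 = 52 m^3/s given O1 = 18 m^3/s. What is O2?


Muskingum coefficients:
denom = 2*K*(1-X) + dt = 2*4.9*(1-0.26) + 3.6 = 10.852.
C0 = (dt - 2*K*X)/denom = (3.6 - 2*4.9*0.26)/10.852 = 0.0969.
C1 = (dt + 2*K*X)/denom = (3.6 + 2*4.9*0.26)/10.852 = 0.5665.
C2 = (2*K*(1-X) - dt)/denom = 0.3365.
O2 = C0*I2 + C1*I1 + C2*O1
   = 0.0969*52 + 0.5665*22 + 0.3365*18
   = 23.56 m^3/s.

23.56


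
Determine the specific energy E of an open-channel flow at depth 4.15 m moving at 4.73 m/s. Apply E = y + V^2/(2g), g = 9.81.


Specific energy E = y + V^2/(2g).
Velocity head = V^2/(2g) = 4.73^2 / (2*9.81) = 22.3729 / 19.62 = 1.1403 m.
E = 4.15 + 1.1403 = 5.2903 m.

5.2903


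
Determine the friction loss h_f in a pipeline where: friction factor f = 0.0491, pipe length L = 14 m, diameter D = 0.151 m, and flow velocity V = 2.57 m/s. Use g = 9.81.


Darcy-Weisbach equation: h_f = f * (L/D) * V^2/(2g).
f * L/D = 0.0491 * 14/0.151 = 4.5523.
V^2/(2g) = 2.57^2 / (2*9.81) = 6.6049 / 19.62 = 0.3366 m.
h_f = 4.5523 * 0.3366 = 1.532 m.

1.532


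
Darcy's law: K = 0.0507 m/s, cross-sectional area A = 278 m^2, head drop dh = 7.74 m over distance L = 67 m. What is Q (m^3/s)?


Darcy's law: Q = K * A * i, where i = dh/L.
Hydraulic gradient i = 7.74 / 67 = 0.115522.
Q = 0.0507 * 278 * 0.115522
  = 1.6282 m^3/s.

1.6282


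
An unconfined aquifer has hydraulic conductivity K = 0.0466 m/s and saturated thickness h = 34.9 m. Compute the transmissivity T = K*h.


Transmissivity is defined as T = K * h.
T = 0.0466 * 34.9
  = 1.6263 m^2/s.

1.6263


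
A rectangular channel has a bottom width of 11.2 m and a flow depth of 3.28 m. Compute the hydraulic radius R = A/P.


For a rectangular section:
Flow area A = b * y = 11.2 * 3.28 = 36.74 m^2.
Wetted perimeter P = b + 2y = 11.2 + 2*3.28 = 17.76 m.
Hydraulic radius R = A/P = 36.74 / 17.76 = 2.0685 m.

2.0685


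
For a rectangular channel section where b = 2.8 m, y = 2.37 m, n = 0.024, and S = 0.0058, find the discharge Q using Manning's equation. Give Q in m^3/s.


For a rectangular channel, the cross-sectional area A = b * y = 2.8 * 2.37 = 6.64 m^2.
The wetted perimeter P = b + 2y = 2.8 + 2*2.37 = 7.54 m.
Hydraulic radius R = A/P = 6.64/7.54 = 0.8801 m.
Velocity V = (1/n)*R^(2/3)*S^(1/2) = (1/0.024)*0.8801^(2/3)*0.0058^(1/2) = 2.9142 m/s.
Discharge Q = A * V = 6.64 * 2.9142 = 19.339 m^3/s.

19.339


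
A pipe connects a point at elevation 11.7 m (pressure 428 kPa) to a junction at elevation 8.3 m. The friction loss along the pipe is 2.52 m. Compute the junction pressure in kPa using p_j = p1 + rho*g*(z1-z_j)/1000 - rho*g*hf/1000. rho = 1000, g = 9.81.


Junction pressure: p_j = p1 + rho*g*(z1 - z_j)/1000 - rho*g*hf/1000.
Elevation term = 1000*9.81*(11.7 - 8.3)/1000 = 33.354 kPa.
Friction term = 1000*9.81*2.52/1000 = 24.721 kPa.
p_j = 428 + 33.354 - 24.721 = 436.63 kPa.

436.63


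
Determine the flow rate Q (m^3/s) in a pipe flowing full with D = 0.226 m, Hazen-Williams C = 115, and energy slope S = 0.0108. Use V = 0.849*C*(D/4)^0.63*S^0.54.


For a full circular pipe, R = D/4 = 0.226/4 = 0.0565 m.
V = 0.849 * 115 * 0.0565^0.63 * 0.0108^0.54
  = 0.849 * 115 * 0.163603 * 0.086706
  = 1.385 m/s.
Pipe area A = pi*D^2/4 = pi*0.226^2/4 = 0.0401 m^2.
Q = A * V = 0.0401 * 1.385 = 0.0556 m^3/s.

0.0556


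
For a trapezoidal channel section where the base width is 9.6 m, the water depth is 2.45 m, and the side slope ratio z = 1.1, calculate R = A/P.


For a trapezoidal section with side slope z:
A = (b + z*y)*y = (9.6 + 1.1*2.45)*2.45 = 30.123 m^2.
P = b + 2*y*sqrt(1 + z^2) = 9.6 + 2*2.45*sqrt(1 + 1.1^2) = 16.884 m.
R = A/P = 30.123 / 16.884 = 1.7841 m.

1.7841


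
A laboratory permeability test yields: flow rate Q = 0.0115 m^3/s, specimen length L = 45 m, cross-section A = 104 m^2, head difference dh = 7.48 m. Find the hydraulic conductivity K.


From K = Q*L / (A*dh):
Numerator: Q*L = 0.0115 * 45 = 0.5175.
Denominator: A*dh = 104 * 7.48 = 777.92.
K = 0.5175 / 777.92 = 0.000665 m/s.

0.000665


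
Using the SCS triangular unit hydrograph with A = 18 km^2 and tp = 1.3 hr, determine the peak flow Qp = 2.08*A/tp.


SCS formula: Qp = 2.08 * A / tp.
Qp = 2.08 * 18 / 1.3
   = 37.44 / 1.3
   = 28.8 m^3/s per cm.

28.8


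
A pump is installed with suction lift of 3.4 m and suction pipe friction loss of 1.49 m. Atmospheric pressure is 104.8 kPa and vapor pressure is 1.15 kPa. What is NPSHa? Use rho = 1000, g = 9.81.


NPSHa = p_atm/(rho*g) - z_s - hf_s - p_vap/(rho*g).
p_atm/(rho*g) = 104.8*1000 / (1000*9.81) = 10.683 m.
p_vap/(rho*g) = 1.15*1000 / (1000*9.81) = 0.117 m.
NPSHa = 10.683 - 3.4 - 1.49 - 0.117
      = 5.68 m.

5.68


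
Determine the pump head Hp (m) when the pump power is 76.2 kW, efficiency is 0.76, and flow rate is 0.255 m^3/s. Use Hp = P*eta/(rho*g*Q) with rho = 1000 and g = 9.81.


Pump head formula: Hp = P * eta / (rho * g * Q).
Numerator: P * eta = 76.2 * 1000 * 0.76 = 57912.0 W.
Denominator: rho * g * Q = 1000 * 9.81 * 0.255 = 2501.55.
Hp = 57912.0 / 2501.55 = 23.15 m.

23.15


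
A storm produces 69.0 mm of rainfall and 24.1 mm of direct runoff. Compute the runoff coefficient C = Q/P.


The runoff coefficient C = runoff depth / rainfall depth.
C = 24.1 / 69.0
  = 0.3493.

0.3493


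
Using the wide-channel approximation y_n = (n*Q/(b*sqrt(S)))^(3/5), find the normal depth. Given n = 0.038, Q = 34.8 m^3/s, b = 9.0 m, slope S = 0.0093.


We use the wide-channel approximation y_n = (n*Q/(b*sqrt(S)))^(3/5).
sqrt(S) = sqrt(0.0093) = 0.096437.
Numerator: n*Q = 0.038 * 34.8 = 1.3224.
Denominator: b*sqrt(S) = 9.0 * 0.096437 = 0.867933.
arg = 1.5236.
y_n = 1.5236^(3/5) = 1.2874 m.

1.2874


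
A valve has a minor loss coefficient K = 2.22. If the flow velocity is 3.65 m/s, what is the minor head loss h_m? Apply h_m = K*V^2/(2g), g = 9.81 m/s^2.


Minor loss formula: h_m = K * V^2/(2g).
V^2 = 3.65^2 = 13.3225.
V^2/(2g) = 13.3225 / 19.62 = 0.679 m.
h_m = 2.22 * 0.679 = 1.5074 m.

1.5074


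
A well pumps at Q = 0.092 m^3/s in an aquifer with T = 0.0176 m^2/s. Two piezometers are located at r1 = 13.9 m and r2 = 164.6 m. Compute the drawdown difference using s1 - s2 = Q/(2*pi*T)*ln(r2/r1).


Thiem equation: s1 - s2 = Q/(2*pi*T) * ln(r2/r1).
ln(r2/r1) = ln(164.6/13.9) = 2.4716.
Q/(2*pi*T) = 0.092 / (2*pi*0.0176) = 0.092 / 0.1106 = 0.8319.
s1 - s2 = 0.8319 * 2.4716 = 2.0563 m.

2.0563


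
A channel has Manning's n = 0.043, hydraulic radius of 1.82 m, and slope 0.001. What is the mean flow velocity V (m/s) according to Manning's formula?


Manning's equation gives V = (1/n) * R^(2/3) * S^(1/2).
First, compute R^(2/3) = 1.82^(2/3) = 1.4907.
Next, S^(1/2) = 0.001^(1/2) = 0.031623.
Then 1/n = 1/0.043 = 23.26.
V = 23.26 * 1.4907 * 0.031623 = 1.0963 m/s.

1.0963


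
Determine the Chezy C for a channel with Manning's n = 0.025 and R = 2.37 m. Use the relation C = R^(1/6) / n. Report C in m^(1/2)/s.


The Chezy coefficient relates to Manning's n through C = R^(1/6) / n.
R^(1/6) = 2.37^(1/6) = 1.15467.
C = 1.15467 / 0.025 = 46.19 m^(1/2)/s.

46.19


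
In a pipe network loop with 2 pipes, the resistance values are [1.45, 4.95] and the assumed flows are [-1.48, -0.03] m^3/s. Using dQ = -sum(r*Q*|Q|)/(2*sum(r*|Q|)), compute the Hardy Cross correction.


Numerator terms (r*Q*|Q|): 1.45*-1.48*|-1.48| = -3.1761; 4.95*-0.03*|-0.03| = -0.0045.
Sum of numerator = -3.1805.
Denominator terms (r*|Q|): 1.45*|-1.48| = 2.146; 4.95*|-0.03| = 0.1485.
2 * sum of denominator = 2 * 2.2945 = 4.589.
dQ = --3.1805 / 4.589 = 0.6931 m^3/s.

0.6931


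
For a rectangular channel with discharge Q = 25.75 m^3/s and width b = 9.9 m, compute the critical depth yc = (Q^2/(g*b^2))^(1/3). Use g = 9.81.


Using yc = (Q^2 / (g * b^2))^(1/3):
Q^2 = 25.75^2 = 663.06.
g * b^2 = 9.81 * 9.9^2 = 9.81 * 98.01 = 961.48.
Q^2 / (g*b^2) = 663.06 / 961.48 = 0.6896.
yc = 0.6896^(1/3) = 0.8835 m.

0.8835


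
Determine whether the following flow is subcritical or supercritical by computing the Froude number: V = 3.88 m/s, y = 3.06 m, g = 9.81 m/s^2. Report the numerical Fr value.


The Froude number is defined as Fr = V / sqrt(g*y).
g*y = 9.81 * 3.06 = 30.0186.
sqrt(g*y) = sqrt(30.0186) = 5.4789.
Fr = 3.88 / 5.4789 = 0.7082.
Since Fr < 1, the flow is subcritical.

0.7082


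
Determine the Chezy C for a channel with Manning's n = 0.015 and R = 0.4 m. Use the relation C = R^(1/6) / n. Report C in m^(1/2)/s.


The Chezy coefficient relates to Manning's n through C = R^(1/6) / n.
R^(1/6) = 0.4^(1/6) = 0.858374.
C = 0.858374 / 0.015 = 57.22 m^(1/2)/s.

57.22


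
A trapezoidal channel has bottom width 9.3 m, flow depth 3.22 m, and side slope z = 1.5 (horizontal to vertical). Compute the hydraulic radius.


For a trapezoidal section with side slope z:
A = (b + z*y)*y = (9.3 + 1.5*3.22)*3.22 = 45.499 m^2.
P = b + 2*y*sqrt(1 + z^2) = 9.3 + 2*3.22*sqrt(1 + 1.5^2) = 20.91 m.
R = A/P = 45.499 / 20.91 = 2.1759 m.

2.1759


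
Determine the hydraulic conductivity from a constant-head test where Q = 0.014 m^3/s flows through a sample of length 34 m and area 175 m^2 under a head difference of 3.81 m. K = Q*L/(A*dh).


From K = Q*L / (A*dh):
Numerator: Q*L = 0.014 * 34 = 0.476.
Denominator: A*dh = 175 * 3.81 = 666.75.
K = 0.476 / 666.75 = 0.000714 m/s.

0.000714


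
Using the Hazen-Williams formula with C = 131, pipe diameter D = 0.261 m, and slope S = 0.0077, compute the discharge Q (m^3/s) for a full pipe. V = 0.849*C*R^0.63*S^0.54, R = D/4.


For a full circular pipe, R = D/4 = 0.261/4 = 0.0653 m.
V = 0.849 * 131 * 0.0653^0.63 * 0.0077^0.54
  = 0.849 * 131 * 0.179137 * 0.072228
  = 1.439 m/s.
Pipe area A = pi*D^2/4 = pi*0.261^2/4 = 0.0535 m^2.
Q = A * V = 0.0535 * 1.439 = 0.077 m^3/s.

0.077


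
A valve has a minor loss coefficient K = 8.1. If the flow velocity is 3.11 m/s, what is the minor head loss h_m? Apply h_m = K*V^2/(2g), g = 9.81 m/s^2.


Minor loss formula: h_m = K * V^2/(2g).
V^2 = 3.11^2 = 9.6721.
V^2/(2g) = 9.6721 / 19.62 = 0.493 m.
h_m = 8.1 * 0.493 = 3.9931 m.

3.9931


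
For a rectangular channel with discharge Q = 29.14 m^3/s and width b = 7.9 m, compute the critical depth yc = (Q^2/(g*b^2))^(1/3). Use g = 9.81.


Using yc = (Q^2 / (g * b^2))^(1/3):
Q^2 = 29.14^2 = 849.14.
g * b^2 = 9.81 * 7.9^2 = 9.81 * 62.41 = 612.24.
Q^2 / (g*b^2) = 849.14 / 612.24 = 1.3869.
yc = 1.3869^(1/3) = 1.1152 m.

1.1152


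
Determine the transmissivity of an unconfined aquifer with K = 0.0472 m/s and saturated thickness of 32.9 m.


Transmissivity is defined as T = K * h.
T = 0.0472 * 32.9
  = 1.5529 m^2/s.

1.5529


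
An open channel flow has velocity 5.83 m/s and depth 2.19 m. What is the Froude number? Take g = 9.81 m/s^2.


The Froude number is defined as Fr = V / sqrt(g*y).
g*y = 9.81 * 2.19 = 21.4839.
sqrt(g*y) = sqrt(21.4839) = 4.6351.
Fr = 5.83 / 4.6351 = 1.2578.

1.2578


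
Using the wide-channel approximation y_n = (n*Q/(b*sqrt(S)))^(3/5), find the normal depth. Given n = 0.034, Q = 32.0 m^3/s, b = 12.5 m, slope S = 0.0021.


We use the wide-channel approximation y_n = (n*Q/(b*sqrt(S)))^(3/5).
sqrt(S) = sqrt(0.0021) = 0.045826.
Numerator: n*Q = 0.034 * 32.0 = 1.088.
Denominator: b*sqrt(S) = 12.5 * 0.045826 = 0.572825.
arg = 1.8994.
y_n = 1.8994^(3/5) = 1.4695 m.

1.4695


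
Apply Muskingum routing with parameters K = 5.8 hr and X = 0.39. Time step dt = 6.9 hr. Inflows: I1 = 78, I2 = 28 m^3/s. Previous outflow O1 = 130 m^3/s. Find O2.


Muskingum coefficients:
denom = 2*K*(1-X) + dt = 2*5.8*(1-0.39) + 6.9 = 13.976.
C0 = (dt - 2*K*X)/denom = (6.9 - 2*5.8*0.39)/13.976 = 0.17.
C1 = (dt + 2*K*X)/denom = (6.9 + 2*5.8*0.39)/13.976 = 0.8174.
C2 = (2*K*(1-X) - dt)/denom = 0.0126.
O2 = C0*I2 + C1*I1 + C2*O1
   = 0.17*28 + 0.8174*78 + 0.0126*130
   = 70.15 m^3/s.

70.15


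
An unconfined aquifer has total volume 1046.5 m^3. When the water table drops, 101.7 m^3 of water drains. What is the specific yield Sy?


Specific yield Sy = Volume drained / Total volume.
Sy = 101.7 / 1046.5
   = 0.0972.

0.0972


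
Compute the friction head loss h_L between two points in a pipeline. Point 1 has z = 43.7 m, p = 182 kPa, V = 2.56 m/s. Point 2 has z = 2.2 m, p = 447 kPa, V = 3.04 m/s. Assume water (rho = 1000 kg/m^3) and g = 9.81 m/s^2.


Total head at each section: H = z + p/(rho*g) + V^2/(2g).
H1 = 43.7 + 182*1000/(1000*9.81) + 2.56^2/(2*9.81)
   = 43.7 + 18.552 + 0.334
   = 62.587 m.
H2 = 2.2 + 447*1000/(1000*9.81) + 3.04^2/(2*9.81)
   = 2.2 + 45.566 + 0.471
   = 48.237 m.
h_L = H1 - H2 = 62.587 - 48.237 = 14.35 m.

14.35


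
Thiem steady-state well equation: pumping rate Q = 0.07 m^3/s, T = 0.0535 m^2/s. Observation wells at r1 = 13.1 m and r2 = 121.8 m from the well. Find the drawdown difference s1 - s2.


Thiem equation: s1 - s2 = Q/(2*pi*T) * ln(r2/r1).
ln(r2/r1) = ln(121.8/13.1) = 2.2298.
Q/(2*pi*T) = 0.07 / (2*pi*0.0535) = 0.07 / 0.3362 = 0.2082.
s1 - s2 = 0.2082 * 2.2298 = 0.4643 m.

0.4643


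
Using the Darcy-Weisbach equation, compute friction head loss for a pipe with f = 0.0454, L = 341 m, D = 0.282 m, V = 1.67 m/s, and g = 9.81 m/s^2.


Darcy-Weisbach equation: h_f = f * (L/D) * V^2/(2g).
f * L/D = 0.0454 * 341/0.282 = 54.8986.
V^2/(2g) = 1.67^2 / (2*9.81) = 2.7889 / 19.62 = 0.1421 m.
h_f = 54.8986 * 0.1421 = 7.804 m.

7.804


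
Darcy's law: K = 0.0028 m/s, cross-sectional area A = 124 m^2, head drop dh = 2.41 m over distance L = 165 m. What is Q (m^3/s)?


Darcy's law: Q = K * A * i, where i = dh/L.
Hydraulic gradient i = 2.41 / 165 = 0.014606.
Q = 0.0028 * 124 * 0.014606
  = 0.0051 m^3/s.

0.0051


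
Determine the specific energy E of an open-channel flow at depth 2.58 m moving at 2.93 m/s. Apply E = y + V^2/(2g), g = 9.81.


Specific energy E = y + V^2/(2g).
Velocity head = V^2/(2g) = 2.93^2 / (2*9.81) = 8.5849 / 19.62 = 0.4376 m.
E = 2.58 + 0.4376 = 3.0176 m.

3.0176


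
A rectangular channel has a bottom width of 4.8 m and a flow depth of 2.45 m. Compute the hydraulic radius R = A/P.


For a rectangular section:
Flow area A = b * y = 4.8 * 2.45 = 11.76 m^2.
Wetted perimeter P = b + 2y = 4.8 + 2*2.45 = 9.7 m.
Hydraulic radius R = A/P = 11.76 / 9.7 = 1.2124 m.

1.2124


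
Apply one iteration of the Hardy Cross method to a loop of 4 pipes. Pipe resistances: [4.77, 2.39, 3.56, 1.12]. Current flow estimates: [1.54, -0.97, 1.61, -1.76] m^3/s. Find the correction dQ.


Numerator terms (r*Q*|Q|): 4.77*1.54*|1.54| = 11.3125; 2.39*-0.97*|-0.97| = -2.2488; 3.56*1.61*|1.61| = 9.2279; 1.12*-1.76*|-1.76| = -3.4693.
Sum of numerator = 14.8223.
Denominator terms (r*|Q|): 4.77*|1.54| = 7.3458; 2.39*|-0.97| = 2.3183; 3.56*|1.61| = 5.7316; 1.12*|-1.76| = 1.9712.
2 * sum of denominator = 2 * 17.3669 = 34.7338.
dQ = -14.8223 / 34.7338 = -0.4267 m^3/s.

-0.4267


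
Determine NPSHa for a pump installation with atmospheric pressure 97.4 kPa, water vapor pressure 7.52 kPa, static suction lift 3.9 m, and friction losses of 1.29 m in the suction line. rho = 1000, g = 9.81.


NPSHa = p_atm/(rho*g) - z_s - hf_s - p_vap/(rho*g).
p_atm/(rho*g) = 97.4*1000 / (1000*9.81) = 9.929 m.
p_vap/(rho*g) = 7.52*1000 / (1000*9.81) = 0.767 m.
NPSHa = 9.929 - 3.9 - 1.29 - 0.767
      = 3.97 m.

3.97


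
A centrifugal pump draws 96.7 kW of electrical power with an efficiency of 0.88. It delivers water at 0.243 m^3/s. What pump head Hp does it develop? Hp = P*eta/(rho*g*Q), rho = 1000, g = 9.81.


Pump head formula: Hp = P * eta / (rho * g * Q).
Numerator: P * eta = 96.7 * 1000 * 0.88 = 85096.0 W.
Denominator: rho * g * Q = 1000 * 9.81 * 0.243 = 2383.83.
Hp = 85096.0 / 2383.83 = 35.7 m.

35.7


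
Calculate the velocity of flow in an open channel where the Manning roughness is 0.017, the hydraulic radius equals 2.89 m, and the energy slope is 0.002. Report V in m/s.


Manning's equation gives V = (1/n) * R^(2/3) * S^(1/2).
First, compute R^(2/3) = 2.89^(2/3) = 2.0289.
Next, S^(1/2) = 0.002^(1/2) = 0.044721.
Then 1/n = 1/0.017 = 58.82.
V = 58.82 * 2.0289 * 0.044721 = 5.3374 m/s.

5.3374


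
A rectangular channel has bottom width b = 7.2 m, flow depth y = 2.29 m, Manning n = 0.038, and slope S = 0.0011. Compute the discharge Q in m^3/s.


For a rectangular channel, the cross-sectional area A = b * y = 7.2 * 2.29 = 16.49 m^2.
The wetted perimeter P = b + 2y = 7.2 + 2*2.29 = 11.78 m.
Hydraulic radius R = A/P = 16.49/11.78 = 1.3997 m.
Velocity V = (1/n)*R^(2/3)*S^(1/2) = (1/0.038)*1.3997^(2/3)*0.0011^(1/2) = 1.0921 m/s.
Discharge Q = A * V = 16.49 * 1.0921 = 18.006 m^3/s.

18.006


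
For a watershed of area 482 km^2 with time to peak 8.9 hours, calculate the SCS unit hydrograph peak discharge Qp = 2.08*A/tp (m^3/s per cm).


SCS formula: Qp = 2.08 * A / tp.
Qp = 2.08 * 482 / 8.9
   = 1002.56 / 8.9
   = 112.65 m^3/s per cm.

112.65


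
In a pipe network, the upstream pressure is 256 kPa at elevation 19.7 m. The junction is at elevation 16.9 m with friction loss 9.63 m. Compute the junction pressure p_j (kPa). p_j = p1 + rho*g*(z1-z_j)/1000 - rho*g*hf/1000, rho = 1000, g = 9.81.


Junction pressure: p_j = p1 + rho*g*(z1 - z_j)/1000 - rho*g*hf/1000.
Elevation term = 1000*9.81*(19.7 - 16.9)/1000 = 27.468 kPa.
Friction term = 1000*9.81*9.63/1000 = 94.47 kPa.
p_j = 256 + 27.468 - 94.47 = 189.0 kPa.

189.0


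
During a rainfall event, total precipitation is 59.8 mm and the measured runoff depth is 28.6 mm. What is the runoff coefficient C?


The runoff coefficient C = runoff depth / rainfall depth.
C = 28.6 / 59.8
  = 0.4783.

0.4783


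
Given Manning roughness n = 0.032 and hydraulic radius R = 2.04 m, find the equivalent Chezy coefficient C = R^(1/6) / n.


The Chezy coefficient relates to Manning's n through C = R^(1/6) / n.
R^(1/6) = 2.04^(1/6) = 1.126173.
C = 1.126173 / 0.032 = 35.19 m^(1/2)/s.

35.19


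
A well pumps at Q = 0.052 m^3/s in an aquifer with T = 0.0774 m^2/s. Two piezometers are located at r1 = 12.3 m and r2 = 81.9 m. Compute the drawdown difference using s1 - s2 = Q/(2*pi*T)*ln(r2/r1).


Thiem equation: s1 - s2 = Q/(2*pi*T) * ln(r2/r1).
ln(r2/r1) = ln(81.9/12.3) = 1.8959.
Q/(2*pi*T) = 0.052 / (2*pi*0.0774) = 0.052 / 0.4863 = 0.1069.
s1 - s2 = 0.1069 * 1.8959 = 0.2027 m.

0.2027


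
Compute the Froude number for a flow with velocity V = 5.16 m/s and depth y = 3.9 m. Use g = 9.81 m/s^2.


The Froude number is defined as Fr = V / sqrt(g*y).
g*y = 9.81 * 3.9 = 38.259.
sqrt(g*y) = sqrt(38.259) = 6.1854.
Fr = 5.16 / 6.1854 = 0.8342.

0.8342


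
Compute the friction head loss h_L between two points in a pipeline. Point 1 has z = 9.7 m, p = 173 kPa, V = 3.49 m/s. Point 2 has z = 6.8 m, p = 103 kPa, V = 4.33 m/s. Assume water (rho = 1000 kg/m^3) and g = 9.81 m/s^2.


Total head at each section: H = z + p/(rho*g) + V^2/(2g).
H1 = 9.7 + 173*1000/(1000*9.81) + 3.49^2/(2*9.81)
   = 9.7 + 17.635 + 0.6208
   = 27.956 m.
H2 = 6.8 + 103*1000/(1000*9.81) + 4.33^2/(2*9.81)
   = 6.8 + 10.499 + 0.9556
   = 18.255 m.
h_L = H1 - H2 = 27.956 - 18.255 = 9.701 m.

9.701


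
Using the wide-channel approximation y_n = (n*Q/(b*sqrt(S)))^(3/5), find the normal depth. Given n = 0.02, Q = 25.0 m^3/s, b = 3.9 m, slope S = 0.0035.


We use the wide-channel approximation y_n = (n*Q/(b*sqrt(S)))^(3/5).
sqrt(S) = sqrt(0.0035) = 0.059161.
Numerator: n*Q = 0.02 * 25.0 = 0.5.
Denominator: b*sqrt(S) = 3.9 * 0.059161 = 0.230728.
arg = 2.1671.
y_n = 2.1671^(3/5) = 1.5905 m.

1.5905


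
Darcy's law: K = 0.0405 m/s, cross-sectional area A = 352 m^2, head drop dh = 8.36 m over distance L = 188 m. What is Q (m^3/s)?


Darcy's law: Q = K * A * i, where i = dh/L.
Hydraulic gradient i = 8.36 / 188 = 0.044468.
Q = 0.0405 * 352 * 0.044468
  = 0.6339 m^3/s.

0.6339


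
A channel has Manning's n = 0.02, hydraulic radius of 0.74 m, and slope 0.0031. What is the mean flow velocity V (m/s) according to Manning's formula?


Manning's equation gives V = (1/n) * R^(2/3) * S^(1/2).
First, compute R^(2/3) = 0.74^(2/3) = 0.8181.
Next, S^(1/2) = 0.0031^(1/2) = 0.055678.
Then 1/n = 1/0.02 = 50.0.
V = 50.0 * 0.8181 * 0.055678 = 2.2776 m/s.

2.2776


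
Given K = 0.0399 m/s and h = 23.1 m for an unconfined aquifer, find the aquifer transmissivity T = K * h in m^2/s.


Transmissivity is defined as T = K * h.
T = 0.0399 * 23.1
  = 0.9217 m^2/s.

0.9217


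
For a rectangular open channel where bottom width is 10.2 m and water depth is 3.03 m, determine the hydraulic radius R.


For a rectangular section:
Flow area A = b * y = 10.2 * 3.03 = 30.91 m^2.
Wetted perimeter P = b + 2y = 10.2 + 2*3.03 = 16.26 m.
Hydraulic radius R = A/P = 30.91 / 16.26 = 1.9007 m.

1.9007


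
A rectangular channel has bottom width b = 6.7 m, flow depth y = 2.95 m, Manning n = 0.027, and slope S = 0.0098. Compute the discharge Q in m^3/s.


For a rectangular channel, the cross-sectional area A = b * y = 6.7 * 2.95 = 19.77 m^2.
The wetted perimeter P = b + 2y = 6.7 + 2*2.95 = 12.6 m.
Hydraulic radius R = A/P = 19.77/12.6 = 1.5687 m.
Velocity V = (1/n)*R^(2/3)*S^(1/2) = (1/0.027)*1.5687^(2/3)*0.0098^(1/2) = 4.9499 m/s.
Discharge Q = A * V = 19.77 * 4.9499 = 97.836 m^3/s.

97.836


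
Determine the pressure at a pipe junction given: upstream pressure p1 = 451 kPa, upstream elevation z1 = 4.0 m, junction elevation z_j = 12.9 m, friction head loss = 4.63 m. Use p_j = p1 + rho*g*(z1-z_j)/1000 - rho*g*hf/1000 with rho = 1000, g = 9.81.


Junction pressure: p_j = p1 + rho*g*(z1 - z_j)/1000 - rho*g*hf/1000.
Elevation term = 1000*9.81*(4.0 - 12.9)/1000 = -87.309 kPa.
Friction term = 1000*9.81*4.63/1000 = 45.42 kPa.
p_j = 451 + -87.309 - 45.42 = 318.27 kPa.

318.27


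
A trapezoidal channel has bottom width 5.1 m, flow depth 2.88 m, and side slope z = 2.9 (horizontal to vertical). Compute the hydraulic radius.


For a trapezoidal section with side slope z:
A = (b + z*y)*y = (5.1 + 2.9*2.88)*2.88 = 38.742 m^2.
P = b + 2*y*sqrt(1 + z^2) = 5.1 + 2*2.88*sqrt(1 + 2.9^2) = 22.769 m.
R = A/P = 38.742 / 22.769 = 1.7015 m.

1.7015


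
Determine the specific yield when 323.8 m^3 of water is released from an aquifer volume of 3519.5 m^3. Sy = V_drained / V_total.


Specific yield Sy = Volume drained / Total volume.
Sy = 323.8 / 3519.5
   = 0.092.

0.092


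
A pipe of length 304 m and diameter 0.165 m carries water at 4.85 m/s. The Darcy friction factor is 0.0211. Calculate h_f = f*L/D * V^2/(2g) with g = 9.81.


Darcy-Weisbach equation: h_f = f * (L/D) * V^2/(2g).
f * L/D = 0.0211 * 304/0.165 = 38.8752.
V^2/(2g) = 4.85^2 / (2*9.81) = 23.5225 / 19.62 = 1.1989 m.
h_f = 38.8752 * 1.1989 = 46.608 m.

46.608


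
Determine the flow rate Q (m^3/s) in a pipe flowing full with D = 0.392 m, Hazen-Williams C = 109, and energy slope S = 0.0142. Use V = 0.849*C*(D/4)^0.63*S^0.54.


For a full circular pipe, R = D/4 = 0.392/4 = 0.098 m.
V = 0.849 * 109 * 0.098^0.63 * 0.0142^0.54
  = 0.849 * 109 * 0.231458 * 0.100516
  = 2.153 m/s.
Pipe area A = pi*D^2/4 = pi*0.392^2/4 = 0.1207 m^2.
Q = A * V = 0.1207 * 2.153 = 0.2598 m^3/s.

0.2598


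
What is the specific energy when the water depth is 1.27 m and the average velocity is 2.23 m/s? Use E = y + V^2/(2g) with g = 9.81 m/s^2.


Specific energy E = y + V^2/(2g).
Velocity head = V^2/(2g) = 2.23^2 / (2*9.81) = 4.9729 / 19.62 = 0.2535 m.
E = 1.27 + 0.2535 = 1.5235 m.

1.5235


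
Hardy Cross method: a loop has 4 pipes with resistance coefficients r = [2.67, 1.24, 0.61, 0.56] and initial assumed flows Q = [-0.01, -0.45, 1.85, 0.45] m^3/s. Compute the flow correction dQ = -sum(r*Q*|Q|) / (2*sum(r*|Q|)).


Numerator terms (r*Q*|Q|): 2.67*-0.01*|-0.01| = -0.0003; 1.24*-0.45*|-0.45| = -0.2511; 0.61*1.85*|1.85| = 2.0877; 0.56*0.45*|0.45| = 0.1134.
Sum of numerator = 1.9498.
Denominator terms (r*|Q|): 2.67*|-0.01| = 0.0267; 1.24*|-0.45| = 0.558; 0.61*|1.85| = 1.1285; 0.56*|0.45| = 0.252.
2 * sum of denominator = 2 * 1.9652 = 3.9304.
dQ = -1.9498 / 3.9304 = -0.4961 m^3/s.

-0.4961


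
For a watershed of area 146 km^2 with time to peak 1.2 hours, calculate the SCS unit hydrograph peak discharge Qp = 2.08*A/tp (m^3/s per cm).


SCS formula: Qp = 2.08 * A / tp.
Qp = 2.08 * 146 / 1.2
   = 303.68 / 1.2
   = 253.07 m^3/s per cm.

253.07


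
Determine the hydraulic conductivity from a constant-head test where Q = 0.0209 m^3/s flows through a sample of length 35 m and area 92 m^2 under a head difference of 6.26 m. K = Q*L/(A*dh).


From K = Q*L / (A*dh):
Numerator: Q*L = 0.0209 * 35 = 0.7315.
Denominator: A*dh = 92 * 6.26 = 575.92.
K = 0.7315 / 575.92 = 0.00127 m/s.

0.00127


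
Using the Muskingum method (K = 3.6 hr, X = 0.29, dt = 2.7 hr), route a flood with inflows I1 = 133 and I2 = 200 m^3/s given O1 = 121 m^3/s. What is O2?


Muskingum coefficients:
denom = 2*K*(1-X) + dt = 2*3.6*(1-0.29) + 2.7 = 7.812.
C0 = (dt - 2*K*X)/denom = (2.7 - 2*3.6*0.29)/7.812 = 0.0783.
C1 = (dt + 2*K*X)/denom = (2.7 + 2*3.6*0.29)/7.812 = 0.6129.
C2 = (2*K*(1-X) - dt)/denom = 0.3088.
O2 = C0*I2 + C1*I1 + C2*O1
   = 0.0783*200 + 0.6129*133 + 0.3088*121
   = 134.54 m^3/s.

134.54


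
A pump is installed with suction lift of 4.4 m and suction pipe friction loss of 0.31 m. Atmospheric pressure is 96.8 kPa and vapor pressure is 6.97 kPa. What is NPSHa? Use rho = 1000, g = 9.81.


NPSHa = p_atm/(rho*g) - z_s - hf_s - p_vap/(rho*g).
p_atm/(rho*g) = 96.8*1000 / (1000*9.81) = 9.867 m.
p_vap/(rho*g) = 6.97*1000 / (1000*9.81) = 0.71 m.
NPSHa = 9.867 - 4.4 - 0.31 - 0.71
      = 4.45 m.

4.45


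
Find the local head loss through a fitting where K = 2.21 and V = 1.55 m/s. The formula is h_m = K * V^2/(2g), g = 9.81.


Minor loss formula: h_m = K * V^2/(2g).
V^2 = 1.55^2 = 2.4025.
V^2/(2g) = 2.4025 / 19.62 = 0.1225 m.
h_m = 2.21 * 0.1225 = 0.2706 m.

0.2706


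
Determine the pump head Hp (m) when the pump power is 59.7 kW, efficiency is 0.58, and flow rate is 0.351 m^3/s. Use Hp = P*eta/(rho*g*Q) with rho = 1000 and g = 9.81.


Pump head formula: Hp = P * eta / (rho * g * Q).
Numerator: P * eta = 59.7 * 1000 * 0.58 = 34626.0 W.
Denominator: rho * g * Q = 1000 * 9.81 * 0.351 = 3443.31.
Hp = 34626.0 / 3443.31 = 10.06 m.

10.06


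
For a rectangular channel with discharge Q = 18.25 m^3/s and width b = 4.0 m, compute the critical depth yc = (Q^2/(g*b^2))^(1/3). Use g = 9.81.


Using yc = (Q^2 / (g * b^2))^(1/3):
Q^2 = 18.25^2 = 333.06.
g * b^2 = 9.81 * 4.0^2 = 9.81 * 16.0 = 156.96.
Q^2 / (g*b^2) = 333.06 / 156.96 = 2.1219.
yc = 2.1219^(1/3) = 1.285 m.

1.285


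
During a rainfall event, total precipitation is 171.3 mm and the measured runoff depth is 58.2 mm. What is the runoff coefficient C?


The runoff coefficient C = runoff depth / rainfall depth.
C = 58.2 / 171.3
  = 0.3398.

0.3398


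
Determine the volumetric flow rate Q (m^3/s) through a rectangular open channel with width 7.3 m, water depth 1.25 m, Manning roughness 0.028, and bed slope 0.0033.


For a rectangular channel, the cross-sectional area A = b * y = 7.3 * 1.25 = 9.12 m^2.
The wetted perimeter P = b + 2y = 7.3 + 2*1.25 = 9.8 m.
Hydraulic radius R = A/P = 9.12/9.8 = 0.9311 m.
Velocity V = (1/n)*R^(2/3)*S^(1/2) = (1/0.028)*0.9311^(2/3)*0.0033^(1/2) = 1.9563 m/s.
Discharge Q = A * V = 9.12 * 1.9563 = 17.851 m^3/s.

17.851


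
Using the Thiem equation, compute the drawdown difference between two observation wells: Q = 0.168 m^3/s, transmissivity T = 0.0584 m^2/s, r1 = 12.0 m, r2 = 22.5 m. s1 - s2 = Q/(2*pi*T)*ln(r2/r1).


Thiem equation: s1 - s2 = Q/(2*pi*T) * ln(r2/r1).
ln(r2/r1) = ln(22.5/12.0) = 0.6286.
Q/(2*pi*T) = 0.168 / (2*pi*0.0584) = 0.168 / 0.3669 = 0.4578.
s1 - s2 = 0.4578 * 0.6286 = 0.2878 m.

0.2878


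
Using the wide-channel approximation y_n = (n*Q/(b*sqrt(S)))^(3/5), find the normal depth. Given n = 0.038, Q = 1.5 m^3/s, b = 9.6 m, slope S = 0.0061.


We use the wide-channel approximation y_n = (n*Q/(b*sqrt(S)))^(3/5).
sqrt(S) = sqrt(0.0061) = 0.078102.
Numerator: n*Q = 0.038 * 1.5 = 0.057.
Denominator: b*sqrt(S) = 9.6 * 0.078102 = 0.749779.
arg = 0.076.
y_n = 0.076^(3/5) = 0.2131 m.

0.2131


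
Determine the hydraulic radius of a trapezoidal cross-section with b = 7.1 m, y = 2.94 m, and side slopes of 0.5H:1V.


For a trapezoidal section with side slope z:
A = (b + z*y)*y = (7.1 + 0.5*2.94)*2.94 = 25.196 m^2.
P = b + 2*y*sqrt(1 + z^2) = 7.1 + 2*2.94*sqrt(1 + 0.5^2) = 13.674 m.
R = A/P = 25.196 / 13.674 = 1.8426 m.

1.8426


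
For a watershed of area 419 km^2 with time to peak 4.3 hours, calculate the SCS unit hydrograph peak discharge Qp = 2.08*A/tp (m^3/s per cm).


SCS formula: Qp = 2.08 * A / tp.
Qp = 2.08 * 419 / 4.3
   = 871.52 / 4.3
   = 202.68 m^3/s per cm.

202.68


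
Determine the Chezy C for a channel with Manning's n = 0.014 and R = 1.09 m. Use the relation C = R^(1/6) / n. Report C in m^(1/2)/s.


The Chezy coefficient relates to Manning's n through C = R^(1/6) / n.
R^(1/6) = 1.09^(1/6) = 1.014467.
C = 1.014467 / 0.014 = 72.46 m^(1/2)/s.

72.46


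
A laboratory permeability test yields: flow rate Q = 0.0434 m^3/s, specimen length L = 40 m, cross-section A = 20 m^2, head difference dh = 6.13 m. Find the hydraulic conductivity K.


From K = Q*L / (A*dh):
Numerator: Q*L = 0.0434 * 40 = 1.736.
Denominator: A*dh = 20 * 6.13 = 122.6.
K = 1.736 / 122.6 = 0.01416 m/s.

0.01416


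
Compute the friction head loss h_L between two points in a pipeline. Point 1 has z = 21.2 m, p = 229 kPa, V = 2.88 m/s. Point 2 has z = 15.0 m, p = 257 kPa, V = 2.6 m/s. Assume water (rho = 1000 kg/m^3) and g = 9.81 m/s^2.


Total head at each section: H = z + p/(rho*g) + V^2/(2g).
H1 = 21.2 + 229*1000/(1000*9.81) + 2.88^2/(2*9.81)
   = 21.2 + 23.344 + 0.4228
   = 44.966 m.
H2 = 15.0 + 257*1000/(1000*9.81) + 2.6^2/(2*9.81)
   = 15.0 + 26.198 + 0.3445
   = 41.542 m.
h_L = H1 - H2 = 44.966 - 41.542 = 3.424 m.

3.424


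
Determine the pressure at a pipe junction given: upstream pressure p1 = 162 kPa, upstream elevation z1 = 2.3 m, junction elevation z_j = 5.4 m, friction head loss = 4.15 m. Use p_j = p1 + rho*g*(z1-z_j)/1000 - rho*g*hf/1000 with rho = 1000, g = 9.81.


Junction pressure: p_j = p1 + rho*g*(z1 - z_j)/1000 - rho*g*hf/1000.
Elevation term = 1000*9.81*(2.3 - 5.4)/1000 = -30.411 kPa.
Friction term = 1000*9.81*4.15/1000 = 40.712 kPa.
p_j = 162 + -30.411 - 40.712 = 90.88 kPa.

90.88


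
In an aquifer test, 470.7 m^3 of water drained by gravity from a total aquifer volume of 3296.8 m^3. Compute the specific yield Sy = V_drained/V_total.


Specific yield Sy = Volume drained / Total volume.
Sy = 470.7 / 3296.8
   = 0.1428.

0.1428


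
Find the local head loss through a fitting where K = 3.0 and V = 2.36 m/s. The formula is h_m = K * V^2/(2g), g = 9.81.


Minor loss formula: h_m = K * V^2/(2g).
V^2 = 2.36^2 = 5.5696.
V^2/(2g) = 5.5696 / 19.62 = 0.2839 m.
h_m = 3.0 * 0.2839 = 0.8516 m.

0.8516


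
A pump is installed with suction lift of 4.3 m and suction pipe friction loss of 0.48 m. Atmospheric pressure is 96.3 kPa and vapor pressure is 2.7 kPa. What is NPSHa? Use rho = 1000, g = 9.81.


NPSHa = p_atm/(rho*g) - z_s - hf_s - p_vap/(rho*g).
p_atm/(rho*g) = 96.3*1000 / (1000*9.81) = 9.817 m.
p_vap/(rho*g) = 2.7*1000 / (1000*9.81) = 0.275 m.
NPSHa = 9.817 - 4.3 - 0.48 - 0.275
      = 4.76 m.

4.76


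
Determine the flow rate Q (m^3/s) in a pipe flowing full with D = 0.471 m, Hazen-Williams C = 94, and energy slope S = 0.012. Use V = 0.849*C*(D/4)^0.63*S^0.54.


For a full circular pipe, R = D/4 = 0.471/4 = 0.1177 m.
V = 0.849 * 94 * 0.1177^0.63 * 0.012^0.54
  = 0.849 * 94 * 0.25984 * 0.091782
  = 1.9033 m/s.
Pipe area A = pi*D^2/4 = pi*0.471^2/4 = 0.1742 m^2.
Q = A * V = 0.1742 * 1.9033 = 0.3316 m^3/s.

0.3316


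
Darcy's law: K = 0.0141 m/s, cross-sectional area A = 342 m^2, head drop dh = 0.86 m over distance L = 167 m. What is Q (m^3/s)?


Darcy's law: Q = K * A * i, where i = dh/L.
Hydraulic gradient i = 0.86 / 167 = 0.00515.
Q = 0.0141 * 342 * 0.00515
  = 0.0248 m^3/s.

0.0248


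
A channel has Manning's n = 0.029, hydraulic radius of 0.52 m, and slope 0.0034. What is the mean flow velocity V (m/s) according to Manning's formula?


Manning's equation gives V = (1/n) * R^(2/3) * S^(1/2).
First, compute R^(2/3) = 0.52^(2/3) = 0.6466.
Next, S^(1/2) = 0.0034^(1/2) = 0.05831.
Then 1/n = 1/0.029 = 34.48.
V = 34.48 * 0.6466 * 0.05831 = 1.3002 m/s.

1.3002


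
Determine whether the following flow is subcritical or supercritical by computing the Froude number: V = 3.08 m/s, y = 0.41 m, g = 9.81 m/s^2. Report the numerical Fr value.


The Froude number is defined as Fr = V / sqrt(g*y).
g*y = 9.81 * 0.41 = 4.0221.
sqrt(g*y) = sqrt(4.0221) = 2.0055.
Fr = 3.08 / 2.0055 = 1.5358.
Since Fr > 1, the flow is supercritical.

1.5358


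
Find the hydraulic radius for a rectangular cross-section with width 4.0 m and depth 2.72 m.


For a rectangular section:
Flow area A = b * y = 4.0 * 2.72 = 10.88 m^2.
Wetted perimeter P = b + 2y = 4.0 + 2*2.72 = 9.44 m.
Hydraulic radius R = A/P = 10.88 / 9.44 = 1.1525 m.

1.1525


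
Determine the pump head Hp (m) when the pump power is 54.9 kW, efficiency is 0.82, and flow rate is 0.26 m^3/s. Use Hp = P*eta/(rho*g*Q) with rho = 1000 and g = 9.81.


Pump head formula: Hp = P * eta / (rho * g * Q).
Numerator: P * eta = 54.9 * 1000 * 0.82 = 45018.0 W.
Denominator: rho * g * Q = 1000 * 9.81 * 0.26 = 2550.6.
Hp = 45018.0 / 2550.6 = 17.65 m.

17.65


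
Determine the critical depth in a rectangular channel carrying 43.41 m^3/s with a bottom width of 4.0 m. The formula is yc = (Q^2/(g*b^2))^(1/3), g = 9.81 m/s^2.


Using yc = (Q^2 / (g * b^2))^(1/3):
Q^2 = 43.41^2 = 1884.43.
g * b^2 = 9.81 * 4.0^2 = 9.81 * 16.0 = 156.96.
Q^2 / (g*b^2) = 1884.43 / 156.96 = 12.0058.
yc = 12.0058^(1/3) = 2.2898 m.

2.2898


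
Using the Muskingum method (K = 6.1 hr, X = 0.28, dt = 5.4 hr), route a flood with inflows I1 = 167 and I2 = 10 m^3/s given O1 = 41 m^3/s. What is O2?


Muskingum coefficients:
denom = 2*K*(1-X) + dt = 2*6.1*(1-0.28) + 5.4 = 14.184.
C0 = (dt - 2*K*X)/denom = (5.4 - 2*6.1*0.28)/14.184 = 0.1399.
C1 = (dt + 2*K*X)/denom = (5.4 + 2*6.1*0.28)/14.184 = 0.6215.
C2 = (2*K*(1-X) - dt)/denom = 0.2386.
O2 = C0*I2 + C1*I1 + C2*O1
   = 0.1399*10 + 0.6215*167 + 0.2386*41
   = 114.98 m^3/s.

114.98


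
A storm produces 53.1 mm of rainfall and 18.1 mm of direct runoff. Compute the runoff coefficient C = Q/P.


The runoff coefficient C = runoff depth / rainfall depth.
C = 18.1 / 53.1
  = 0.3409.

0.3409


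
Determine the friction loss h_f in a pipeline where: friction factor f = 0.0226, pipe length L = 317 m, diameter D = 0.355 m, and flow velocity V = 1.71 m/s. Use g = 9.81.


Darcy-Weisbach equation: h_f = f * (L/D) * V^2/(2g).
f * L/D = 0.0226 * 317/0.355 = 20.1808.
V^2/(2g) = 1.71^2 / (2*9.81) = 2.9241 / 19.62 = 0.149 m.
h_f = 20.1808 * 0.149 = 3.008 m.

3.008


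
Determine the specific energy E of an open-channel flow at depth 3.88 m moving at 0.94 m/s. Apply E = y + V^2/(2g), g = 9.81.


Specific energy E = y + V^2/(2g).
Velocity head = V^2/(2g) = 0.94^2 / (2*9.81) = 0.8836 / 19.62 = 0.045 m.
E = 3.88 + 0.045 = 3.925 m.

3.925


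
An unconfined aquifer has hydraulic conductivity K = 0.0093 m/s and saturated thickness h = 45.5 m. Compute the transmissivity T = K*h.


Transmissivity is defined as T = K * h.
T = 0.0093 * 45.5
  = 0.4231 m^2/s.

0.4231


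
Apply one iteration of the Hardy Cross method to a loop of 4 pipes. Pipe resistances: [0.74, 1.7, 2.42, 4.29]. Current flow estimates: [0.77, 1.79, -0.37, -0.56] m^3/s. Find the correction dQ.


Numerator terms (r*Q*|Q|): 0.74*0.77*|0.77| = 0.4387; 1.7*1.79*|1.79| = 5.447; 2.42*-0.37*|-0.37| = -0.3313; 4.29*-0.56*|-0.56| = -1.3453.
Sum of numerator = 4.2091.
Denominator terms (r*|Q|): 0.74*|0.77| = 0.5698; 1.7*|1.79| = 3.043; 2.42*|-0.37| = 0.8954; 4.29*|-0.56| = 2.4024.
2 * sum of denominator = 2 * 6.9106 = 13.8212.
dQ = -4.2091 / 13.8212 = -0.3045 m^3/s.

-0.3045


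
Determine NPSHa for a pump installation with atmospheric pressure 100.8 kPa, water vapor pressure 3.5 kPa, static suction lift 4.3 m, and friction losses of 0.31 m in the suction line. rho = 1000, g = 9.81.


NPSHa = p_atm/(rho*g) - z_s - hf_s - p_vap/(rho*g).
p_atm/(rho*g) = 100.8*1000 / (1000*9.81) = 10.275 m.
p_vap/(rho*g) = 3.5*1000 / (1000*9.81) = 0.357 m.
NPSHa = 10.275 - 4.3 - 0.31 - 0.357
      = 5.31 m.

5.31


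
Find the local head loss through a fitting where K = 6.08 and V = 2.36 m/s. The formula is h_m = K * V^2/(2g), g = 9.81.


Minor loss formula: h_m = K * V^2/(2g).
V^2 = 2.36^2 = 5.5696.
V^2/(2g) = 5.5696 / 19.62 = 0.2839 m.
h_m = 6.08 * 0.2839 = 1.726 m.

1.726


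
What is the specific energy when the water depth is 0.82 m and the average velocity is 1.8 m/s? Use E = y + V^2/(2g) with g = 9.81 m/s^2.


Specific energy E = y + V^2/(2g).
Velocity head = V^2/(2g) = 1.8^2 / (2*9.81) = 3.24 / 19.62 = 0.1651 m.
E = 0.82 + 0.1651 = 0.9851 m.

0.9851


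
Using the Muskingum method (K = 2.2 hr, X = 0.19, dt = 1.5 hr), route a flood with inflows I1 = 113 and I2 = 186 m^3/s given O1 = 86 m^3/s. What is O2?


Muskingum coefficients:
denom = 2*K*(1-X) + dt = 2*2.2*(1-0.19) + 1.5 = 5.064.
C0 = (dt - 2*K*X)/denom = (1.5 - 2*2.2*0.19)/5.064 = 0.1311.
C1 = (dt + 2*K*X)/denom = (1.5 + 2*2.2*0.19)/5.064 = 0.4613.
C2 = (2*K*(1-X) - dt)/denom = 0.4076.
O2 = C0*I2 + C1*I1 + C2*O1
   = 0.1311*186 + 0.4613*113 + 0.4076*86
   = 111.57 m^3/s.

111.57


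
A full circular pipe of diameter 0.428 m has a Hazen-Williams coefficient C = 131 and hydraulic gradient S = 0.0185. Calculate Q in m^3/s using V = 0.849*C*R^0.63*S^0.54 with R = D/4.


For a full circular pipe, R = D/4 = 0.428/4 = 0.107 m.
V = 0.849 * 131 * 0.107^0.63 * 0.0185^0.54
  = 0.849 * 131 * 0.244631 * 0.115951
  = 3.1547 m/s.
Pipe area A = pi*D^2/4 = pi*0.428^2/4 = 0.1439 m^2.
Q = A * V = 0.1439 * 3.1547 = 0.4539 m^3/s.

0.4539
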